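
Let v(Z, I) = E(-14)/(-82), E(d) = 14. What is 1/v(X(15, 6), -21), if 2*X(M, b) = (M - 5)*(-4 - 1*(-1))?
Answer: -41/7 ≈ -5.8571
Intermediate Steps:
X(M, b) = 15/2 - 3*M/2 (X(M, b) = ((M - 5)*(-4 - 1*(-1)))/2 = ((-5 + M)*(-4 + 1))/2 = ((-5 + M)*(-3))/2 = (15 - 3*M)/2 = 15/2 - 3*M/2)
v(Z, I) = -7/41 (v(Z, I) = 14/(-82) = 14*(-1/82) = -7/41)
1/v(X(15, 6), -21) = 1/(-7/41) = -41/7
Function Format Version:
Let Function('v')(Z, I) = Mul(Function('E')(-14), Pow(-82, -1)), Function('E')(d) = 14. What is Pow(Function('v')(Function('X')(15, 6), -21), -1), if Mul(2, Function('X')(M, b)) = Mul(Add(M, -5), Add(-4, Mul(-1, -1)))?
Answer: Rational(-41, 7) ≈ -5.8571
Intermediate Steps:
Function('X')(M, b) = Add(Rational(15, 2), Mul(Rational(-3, 2), M)) (Function('X')(M, b) = Mul(Rational(1, 2), Mul(Add(M, -5), Add(-4, Mul(-1, -1)))) = Mul(Rational(1, 2), Mul(Add(-5, M), Add(-4, 1))) = Mul(Rational(1, 2), Mul(Add(-5, M), -3)) = Mul(Rational(1, 2), Add(15, Mul(-3, M))) = Add(Rational(15, 2), Mul(Rational(-3, 2), M)))
Function('v')(Z, I) = Rational(-7, 41) (Function('v')(Z, I) = Mul(14, Pow(-82, -1)) = Mul(14, Rational(-1, 82)) = Rational(-7, 41))
Pow(Function('v')(Function('X')(15, 6), -21), -1) = Pow(Rational(-7, 41), -1) = Rational(-41, 7)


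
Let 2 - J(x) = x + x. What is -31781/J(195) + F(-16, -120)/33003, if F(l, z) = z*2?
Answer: 349591741/4268388 ≈ 81.902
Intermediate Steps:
F(l, z) = 2*z
J(x) = 2 - 2*x (J(x) = 2 - (x + x) = 2 - 2*x)
-31781/J(195) + F(-16, -120)/33003 = -31781/(2 - 2*195) + (2*(-120))/33003 = -31781/(2 - 390) - 240*1/33003 = -31781/(-388) - 80/11001 = -31781*(-1/388) - 80/11001 = 31781/388 - 80/11001 = 349591741/4268388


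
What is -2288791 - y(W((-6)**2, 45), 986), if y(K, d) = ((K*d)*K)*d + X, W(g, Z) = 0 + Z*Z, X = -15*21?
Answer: -3986613510976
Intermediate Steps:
X = -315
W(g, Z) = Z**2 (W(g, Z) = 0 + Z**2 = Z**2)
y(K, d) = -315 + K**2*d**2 (y(K, d) = ((K*d)*K)*d - 315 = (d*K**2)*d - 315 = K**2*d**2 - 315 = -315 + K**2*d**2)
-2288791 - y(W((-6)**2, 45), 986) = -2288791 - (-315 + (45**2)**2*986**2) = -2288791 - (-315 + 2025**2*972196) = -2288791 - (-315 + 4100625*972196) = -2288791 - (-315 + 3986611222500) = -2288791 - 1*3986611222185 = -2288791 - 3986611222185 = -3986613510976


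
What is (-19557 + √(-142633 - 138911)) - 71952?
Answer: -91509 + 2*I*√70386 ≈ -91509.0 + 530.61*I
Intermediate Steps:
(-19557 + √(-142633 - 138911)) - 71952 = (-19557 + √(-281544)) - 71952 = (-19557 + 2*I*√70386) - 71952 = -91509 + 2*I*√70386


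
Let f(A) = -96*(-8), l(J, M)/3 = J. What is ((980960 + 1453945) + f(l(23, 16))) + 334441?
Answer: 2770114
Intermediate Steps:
l(J, M) = 3*J
f(A) = 768
((980960 + 1453945) + f(l(23, 16))) + 334441 = ((980960 + 1453945) + 768) + 334441 = (2434905 + 768) + 334441 = 2435673 + 334441 = 2770114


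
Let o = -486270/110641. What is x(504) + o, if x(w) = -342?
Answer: -38325492/110641 ≈ -346.40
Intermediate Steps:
o = -486270/110641 (o = -486270*1/110641 = -486270/110641 ≈ -4.3950)
x(504) + o = -342 - 486270/110641 = -38325492/110641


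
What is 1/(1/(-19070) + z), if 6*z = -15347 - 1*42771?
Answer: -57210/554155133 ≈ -0.00010324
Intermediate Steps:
z = -29059/3 (z = (-15347 - 1*42771)/6 = (-15347 - 42771)/6 = (⅙)*(-58118) = -29059/3 ≈ -9686.3)
1/(1/(-19070) + z) = 1/(1/(-19070) - 29059/3) = 1/(-1/19070 - 29059/3) = 1/(-554155133/57210) = -57210/554155133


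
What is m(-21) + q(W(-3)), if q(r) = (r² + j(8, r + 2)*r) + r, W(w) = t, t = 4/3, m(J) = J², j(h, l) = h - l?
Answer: 1351/3 ≈ 450.33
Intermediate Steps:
t = 4/3 (t = 4*(⅓) = 4/3 ≈ 1.3333)
W(w) = 4/3
q(r) = r + r² + r*(6 - r) (q(r) = (r² + (8 - (r + 2))*r) + r = (r² + (8 - (2 + r))*r) + r = (r² + (8 + (-2 - r))*r) + r = (r² + (6 - r)*r) + r = (r² + r*(6 - r)) + r = r + r² + r*(6 - r))
m(-21) + q(W(-3)) = (-21)² + 7*(4/3) = 441 + 28/3 = 1351/3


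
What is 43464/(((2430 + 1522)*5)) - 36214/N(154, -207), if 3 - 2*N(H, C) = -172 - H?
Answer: -177109703/812630 ≈ -217.95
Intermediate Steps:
N(H, C) = 175/2 + H/2 (N(H, C) = 3/2 - (-172 - H)/2 = 3/2 + (86 + H/2) = 175/2 + H/2)
43464/(((2430 + 1522)*5)) - 36214/N(154, -207) = 43464/(((2430 + 1522)*5)) - 36214/(175/2 + (1/2)*154) = 43464/((3952*5)) - 36214/(175/2 + 77) = 43464/19760 - 36214/329/2 = 43464*(1/19760) - 36214*2/329 = 5433/2470 - 72428/329 = -177109703/812630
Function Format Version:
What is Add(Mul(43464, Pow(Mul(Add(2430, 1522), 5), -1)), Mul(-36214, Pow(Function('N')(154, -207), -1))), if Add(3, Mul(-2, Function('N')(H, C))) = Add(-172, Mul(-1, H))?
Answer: Rational(-177109703, 812630) ≈ -217.95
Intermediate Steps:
Function('N')(H, C) = Add(Rational(175, 2), Mul(Rational(1, 2), H)) (Function('N')(H, C) = Add(Rational(3, 2), Mul(Rational(-1, 2), Add(-172, Mul(-1, H)))) = Add(Rational(3, 2), Add(86, Mul(Rational(1, 2), H))) = Add(Rational(175, 2), Mul(Rational(1, 2), H)))
Add(Mul(43464, Pow(Mul(Add(2430, 1522), 5), -1)), Mul(-36214, Pow(Function('N')(154, -207), -1))) = Add(Mul(43464, Pow(Mul(Add(2430, 1522), 5), -1)), Mul(-36214, Pow(Add(Rational(175, 2), Mul(Rational(1, 2), 154)), -1))) = Add(Mul(43464, Pow(Mul(3952, 5), -1)), Mul(-36214, Pow(Add(Rational(175, 2), 77), -1))) = Add(Mul(43464, Pow(19760, -1)), Mul(-36214, Pow(Rational(329, 2), -1))) = Add(Mul(43464, Rational(1, 19760)), Mul(-36214, Rational(2, 329))) = Add(Rational(5433, 2470), Rational(-72428, 329)) = Rational(-177109703, 812630)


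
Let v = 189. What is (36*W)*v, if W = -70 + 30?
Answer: -272160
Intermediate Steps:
W = -40
(36*W)*v = (36*(-40))*189 = -1440*189 = -272160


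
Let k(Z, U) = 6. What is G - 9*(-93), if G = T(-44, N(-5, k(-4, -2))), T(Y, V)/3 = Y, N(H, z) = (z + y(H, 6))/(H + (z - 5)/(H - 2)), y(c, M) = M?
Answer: 705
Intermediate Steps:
N(H, z) = (6 + z)/(H + (-5 + z)/(-2 + H)) (N(H, z) = (z + 6)/(H + (z - 5)/(H - 2)) = (6 + z)/(H + (-5 + z)/(-2 + H)))
T(Y, V) = 3*Y
G = -132 (G = 3*(-44) = -132)
G - 9*(-93) = -132 - 9*(-93) = -132 - 1*(-837) = -132 + 837 = 705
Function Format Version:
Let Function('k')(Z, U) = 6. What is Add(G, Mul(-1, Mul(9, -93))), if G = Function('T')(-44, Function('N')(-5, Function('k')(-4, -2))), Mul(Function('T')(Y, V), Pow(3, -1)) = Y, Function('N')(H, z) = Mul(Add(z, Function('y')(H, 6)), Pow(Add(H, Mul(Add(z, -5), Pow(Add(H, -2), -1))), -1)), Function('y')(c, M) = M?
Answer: 705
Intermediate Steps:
Function('N')(H, z) = Mul(Pow(Add(H, Mul(Pow(Add(-2, H), -1), Add(-5, z))), -1), Add(6, z)) (Function('N')(H, z) = Mul(Add(z, 6), Pow(Add(H, Mul(Add(z, -5), Pow(Add(H, -2), -1))), -1)) = Mul(Add(6, z), Pow(Add(H, Mul(Add(-5, z), Pow(Add(-2, H), -1))), -1)) = Mul(Add(6, z), Pow(Add(H, Mul(Pow(Add(-2, H), -1), Add(-5, z))), -1)) = Mul(Pow(Add(H, Mul(Pow(Add(-2, H), -1), Add(-5, z))), -1), Add(6, z)))
Function('T')(Y, V) = Mul(3, Y)
G = -132 (G = Mul(3, -44) = -132)
Add(G, Mul(-1, Mul(9, -93))) = Add(-132, Mul(-1, Mul(9, -93))) = Add(-132, Mul(-1, -837)) = Add(-132, 837) = 705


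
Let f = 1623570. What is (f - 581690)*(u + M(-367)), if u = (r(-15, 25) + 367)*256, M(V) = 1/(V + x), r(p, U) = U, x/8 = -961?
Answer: 168437688766984/1611 ≈ 1.0455e+11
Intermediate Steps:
x = -7688 (x = 8*(-961) = -7688)
M(V) = 1/(-7688 + V) (M(V) = 1/(V - 7688) = 1/(-7688 + V))
u = 100352 (u = (25 + 367)*256 = 392*256 = 100352)
(f - 581690)*(u + M(-367)) = (1623570 - 581690)*(100352 + 1/(-7688 - 367)) = 1041880*(100352 + 1/(-8055)) = 1041880*(100352 - 1/8055) = 1041880*(808335359/8055) = 168437688766984/1611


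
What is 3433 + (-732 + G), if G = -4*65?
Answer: 2441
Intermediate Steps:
G = -260
3433 + (-732 + G) = 3433 + (-732 - 260) = 3433 - 992 = 2441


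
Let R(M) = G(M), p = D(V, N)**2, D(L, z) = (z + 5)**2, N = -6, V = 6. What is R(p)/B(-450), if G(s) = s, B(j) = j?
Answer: -1/450 ≈ -0.0022222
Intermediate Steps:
D(L, z) = (5 + z)**2
p = 1 (p = ((5 - 6)**2)**2 = ((-1)**2)**2 = 1**2 = 1)
R(M) = M
R(p)/B(-450) = 1/(-450) = 1*(-1/450) = -1/450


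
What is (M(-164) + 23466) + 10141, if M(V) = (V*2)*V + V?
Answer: 87235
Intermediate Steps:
M(V) = V + 2*V² (M(V) = (2*V)*V + V = 2*V² + V = V + 2*V²)
(M(-164) + 23466) + 10141 = (-164*(1 + 2*(-164)) + 23466) + 10141 = (-164*(1 - 328) + 23466) + 10141 = (-164*(-327) + 23466) + 10141 = (53628 + 23466) + 10141 = 77094 + 10141 = 87235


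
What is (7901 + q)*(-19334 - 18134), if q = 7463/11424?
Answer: -49737936337/168 ≈ -2.9606e+8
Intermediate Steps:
q = 439/672 (q = 7463*(1/11424) = 439/672 ≈ 0.65327)
(7901 + q)*(-19334 - 18134) = (7901 + 439/672)*(-19334 - 18134) = (5309911/672)*(-37468) = -49737936337/168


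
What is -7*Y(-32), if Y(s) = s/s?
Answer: -7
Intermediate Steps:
Y(s) = 1
-7*Y(-32) = -7*1 = -7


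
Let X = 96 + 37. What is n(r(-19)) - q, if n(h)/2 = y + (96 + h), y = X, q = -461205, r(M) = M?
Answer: 461625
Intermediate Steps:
X = 133
y = 133
n(h) = 458 + 2*h (n(h) = 2*(133 + (96 + h)) = 2*(229 + h) = 458 + 2*h)
n(r(-19)) - q = (458 + 2*(-19)) - 1*(-461205) = (458 - 38) + 461205 = 420 + 461205 = 461625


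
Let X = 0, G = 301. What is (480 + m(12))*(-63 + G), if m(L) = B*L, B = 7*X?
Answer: 114240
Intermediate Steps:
B = 0 (B = 7*0 = 0)
m(L) = 0 (m(L) = 0*L = 0)
(480 + m(12))*(-63 + G) = (480 + 0)*(-63 + 301) = 480*238 = 114240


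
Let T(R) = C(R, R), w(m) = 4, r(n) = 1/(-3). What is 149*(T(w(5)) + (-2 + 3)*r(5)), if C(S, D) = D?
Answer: 1639/3 ≈ 546.33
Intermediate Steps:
r(n) = -⅓
T(R) = R
149*(T(w(5)) + (-2 + 3)*r(5)) = 149*(4 + (-2 + 3)*(-⅓)) = 149*(4 + 1*(-⅓)) = 149*(4 - ⅓) = 149*(11/3) = 1639/3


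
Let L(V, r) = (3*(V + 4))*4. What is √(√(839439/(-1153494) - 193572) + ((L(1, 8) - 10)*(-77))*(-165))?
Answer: √(10434949088949000 + 128166*I*√3179726971953018)/128166 ≈ 797.03 + 0.27601*I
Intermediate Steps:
L(V, r) = 48 + 12*V (L(V, r) = (3*(4 + V))*4 = (12 + 3*V)*4 = 48 + 12*V)
√(√(839439/(-1153494) - 193572) + ((L(1, 8) - 10)*(-77))*(-165)) = √(√(839439/(-1153494) - 193572) + (((48 + 12*1) - 10)*(-77))*(-165)) = √(√(839439*(-1/1153494) - 193572) + (((48 + 12) - 10)*(-77))*(-165)) = √(√(-93271/128166 - 193572) + ((60 - 10)*(-77))*(-165)) = √(√(-24809442223/128166) + (50*(-77))*(-165)) = √(I*√3179726971953018/128166 - 3850*(-165)) = √(I*√3179726971953018/128166 + 635250) = √(635250 + I*√3179726971953018/128166)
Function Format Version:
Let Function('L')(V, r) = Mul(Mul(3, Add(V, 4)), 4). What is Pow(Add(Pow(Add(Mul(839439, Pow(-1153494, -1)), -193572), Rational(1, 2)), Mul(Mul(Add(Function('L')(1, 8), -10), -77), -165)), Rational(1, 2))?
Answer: Mul(Rational(1, 128166), Pow(Add(10434949088949000, Mul(128166, I, Pow(3179726971953018, Rational(1, 2)))), Rational(1, 2))) ≈ Add(797.03, Mul(0.27601, I))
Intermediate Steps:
Function('L')(V, r) = Add(48, Mul(12, V)) (Function('L')(V, r) = Mul(Mul(3, Add(4, V)), 4) = Mul(Add(12, Mul(3, V)), 4) = Add(48, Mul(12, V)))
Pow(Add(Pow(Add(Mul(839439, Pow(-1153494, -1)), -193572), Rational(1, 2)), Mul(Mul(Add(Function('L')(1, 8), -10), -77), -165)), Rational(1, 2)) = Pow(Add(Pow(Add(Mul(839439, Pow(-1153494, -1)), -193572), Rational(1, 2)), Mul(Mul(Add(Add(48, Mul(12, 1)), -10), -77), -165)), Rational(1, 2)) = Pow(Add(Pow(Add(Mul(839439, Rational(-1, 1153494)), -193572), Rational(1, 2)), Mul(Mul(Add(Add(48, 12), -10), -77), -165)), Rational(1, 2)) = Pow(Add(Pow(Add(Rational(-93271, 128166), -193572), Rational(1, 2)), Mul(Mul(Add(60, -10), -77), -165)), Rational(1, 2)) = Pow(Add(Pow(Rational(-24809442223, 128166), Rational(1, 2)), Mul(Mul(50, -77), -165)), Rational(1, 2)) = Pow(Add(Mul(Rational(1, 128166), I, Pow(3179726971953018, Rational(1, 2))), Mul(-3850, -165)), Rational(1, 2)) = Pow(Add(Mul(Rational(1, 128166), I, Pow(3179726971953018, Rational(1, 2))), 635250), Rational(1, 2)) = Pow(Add(635250, Mul(Rational(1, 128166), I, Pow(3179726971953018, Rational(1, 2)))), Rational(1, 2))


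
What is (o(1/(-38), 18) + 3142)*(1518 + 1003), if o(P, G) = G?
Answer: 7966360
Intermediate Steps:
(o(1/(-38), 18) + 3142)*(1518 + 1003) = (18 + 3142)*(1518 + 1003) = 3160*2521 = 7966360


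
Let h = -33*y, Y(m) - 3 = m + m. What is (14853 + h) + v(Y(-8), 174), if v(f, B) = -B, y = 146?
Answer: 9861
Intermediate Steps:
Y(m) = 3 + 2*m (Y(m) = 3 + (m + m) = 3 + 2*m)
h = -4818 (h = -33*146 = -4818)
(14853 + h) + v(Y(-8), 174) = (14853 - 4818) - 1*174 = 10035 - 174 = 9861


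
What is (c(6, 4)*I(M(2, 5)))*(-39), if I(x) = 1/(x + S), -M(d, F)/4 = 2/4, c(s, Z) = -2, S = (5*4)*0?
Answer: -39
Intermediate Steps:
S = 0 (S = 20*0 = 0)
M(d, F) = -2 (M(d, F) = -8/4 = -4*1/2 = -2)
I(x) = 1/x (I(x) = 1/(x + 0) = 1/x)
(c(6, 4)*I(M(2, 5)))*(-39) = -2/(-2)*(-39) = -2*(-1/2)*(-39) = 1*(-39) = -39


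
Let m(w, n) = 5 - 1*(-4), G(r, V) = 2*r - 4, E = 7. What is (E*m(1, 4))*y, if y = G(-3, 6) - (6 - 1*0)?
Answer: -1008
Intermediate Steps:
G(r, V) = -4 + 2*r
m(w, n) = 9 (m(w, n) = 5 + 4 = 9)
y = -16 (y = (-4 + 2*(-3)) - (6 - 1*0) = (-4 - 6) - (6 + 0) = -10 - 1*6 = -10 - 6 = -16)
(E*m(1, 4))*y = (7*9)*(-16) = 63*(-16) = -1008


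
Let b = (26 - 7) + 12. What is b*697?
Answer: 21607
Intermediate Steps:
b = 31 (b = 19 + 12 = 31)
b*697 = 31*697 = 21607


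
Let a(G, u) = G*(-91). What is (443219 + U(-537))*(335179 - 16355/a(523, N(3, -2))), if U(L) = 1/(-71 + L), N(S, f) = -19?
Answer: 2149375424344109901/14468272 ≈ 1.4856e+11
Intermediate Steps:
a(G, u) = -91*G
(443219 + U(-537))*(335179 - 16355/a(523, N(3, -2))) = (443219 + 1/(-71 - 537))*(335179 - 16355/((-91*523))) = (443219 + 1/(-608))*(335179 - 16355/(-47593)) = (443219 - 1/608)*(335179 - 16355*(-1/47593)) = 269477151*(335179 + 16355/47593)/608 = (269477151/608)*(15952190502/47593) = 2149375424344109901/14468272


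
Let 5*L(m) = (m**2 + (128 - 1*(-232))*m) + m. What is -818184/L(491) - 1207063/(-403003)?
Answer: -95308329487/14049087583 ≈ -6.7840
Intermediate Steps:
L(m) = m**2/5 + 361*m/5 (L(m) = ((m**2 + (128 - 1*(-232))*m) + m)/5 = ((m**2 + (128 + 232)*m) + m)/5 = ((m**2 + 360*m) + m)/5 = (m**2 + 361*m)/5 = m**2/5 + 361*m/5)
-818184/L(491) - 1207063/(-403003) = -818184*5/(491*(361 + 491)) - 1207063/(-403003) = -818184/((1/5)*491*852) - 1207063*(-1/403003) = -818184/418332/5 + 1207063/403003 = -818184*5/418332 + 1207063/403003 = -340910/34861 + 1207063/403003 = -95308329487/14049087583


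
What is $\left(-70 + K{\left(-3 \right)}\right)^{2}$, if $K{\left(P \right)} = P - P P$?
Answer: $6724$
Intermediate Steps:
$K{\left(P \right)} = P - P^{2}$
$\left(-70 + K{\left(-3 \right)}\right)^{2} = \left(-70 - 3 \left(1 - -3\right)\right)^{2} = \left(-70 - 3 \left(1 + 3\right)\right)^{2} = \left(-70 - 12\right)^{2} = \left(-82\right)^{2} = 6724$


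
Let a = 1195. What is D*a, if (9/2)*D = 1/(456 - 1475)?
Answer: -2390/9171 ≈ -0.26060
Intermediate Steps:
D = -2/9171 (D = 2/(9*(456 - 1475)) = (2/9)/(-1019) = (2/9)*(-1/1019) = -2/9171 ≈ -0.00021808)
D*a = -2/9171*1195 = -2390/9171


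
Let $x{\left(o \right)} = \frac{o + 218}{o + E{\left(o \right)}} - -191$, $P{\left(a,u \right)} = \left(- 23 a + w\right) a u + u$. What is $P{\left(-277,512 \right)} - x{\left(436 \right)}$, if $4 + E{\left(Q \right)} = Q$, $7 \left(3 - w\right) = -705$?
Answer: $- \frac{398528988437}{434} \approx -9.1827 \cdot 10^{8}$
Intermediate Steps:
$w = \frac{726}{7}$ ($w = 3 - - \frac{705}{7} = 3 + \frac{705}{7} = \frac{726}{7} \approx 103.71$)
$E{\left(Q \right)} = -4 + Q$
$P{\left(a,u \right)} = u + a u \left(\frac{726}{7} - 23 a\right)$ ($P{\left(a,u \right)} = \left(- 23 a + \frac{726}{7}\right) a u + u = \left(\frac{726}{7} - 23 a\right) a u + u = a \left(\frac{726}{7} - 23 a\right) u + u = a u \left(\frac{726}{7} - 23 a\right) + u = u + a u \left(\frac{726}{7} - 23 a\right)$)
$x{\left(o \right)} = 191 + \frac{218 + o}{-4 + 2 o}$ ($x{\left(o \right)} = \frac{o + 218}{o + \left(-4 + o\right)} - -191 = \frac{218 + o}{-4 + 2 o} + 191 = 191 + \frac{218 + o}{-4 + 2 o}$)
$P{\left(-277,512 \right)} - x{\left(436 \right)} = \frac{1}{7} \cdot 512 \left(7 - 161 \left(-277\right)^{2} + 726 \left(-277\right)\right) - \frac{-546 + 383 \cdot 436}{2 \left(-2 + 436\right)} = \frac{1}{7} \cdot 512 \left(7 - 12353369 - 201102\right) - \frac{-546 + 166988}{2 \cdot 434} = \frac{1}{7} \cdot 512 \left(7 - 12353369 - 201102\right) - \frac{1}{2} \cdot \frac{1}{434} \cdot 166442 = \frac{1}{7} \cdot 512 \left(-12554464\right) - \frac{83221}{434} = - \frac{6427885568}{7} - \frac{83221}{434} = - \frac{398528988437}{434}$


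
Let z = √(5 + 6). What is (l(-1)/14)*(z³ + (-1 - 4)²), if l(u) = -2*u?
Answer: 25/7 + 11*√11/7 ≈ 8.7833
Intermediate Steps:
z = √11 ≈ 3.3166
(l(-1)/14)*(z³ + (-1 - 4)²) = (-2*(-1)/14)*((√11)³ + (-1 - 4)²) = (2*(1/14))*(11*√11 + (-5)²) = (11*√11 + 25)/7 = (25 + 11*√11)/7 = 25/7 + 11*√11/7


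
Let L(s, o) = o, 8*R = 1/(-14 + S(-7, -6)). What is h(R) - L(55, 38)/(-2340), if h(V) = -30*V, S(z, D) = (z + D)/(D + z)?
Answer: 713/2340 ≈ 0.30470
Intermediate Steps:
S(z, D) = 1 (S(z, D) = (D + z)/(D + z) = 1)
R = -1/104 (R = 1/(8*(-14 + 1)) = (⅛)/(-13) = (⅛)*(-1/13) = -1/104 ≈ -0.0096154)
h(R) - L(55, 38)/(-2340) = -30*(-1/104) - 38/(-2340) = 15/52 - 38*(-1)/2340 = 15/52 - 1*(-19/1170) = 15/52 + 19/1170 = 713/2340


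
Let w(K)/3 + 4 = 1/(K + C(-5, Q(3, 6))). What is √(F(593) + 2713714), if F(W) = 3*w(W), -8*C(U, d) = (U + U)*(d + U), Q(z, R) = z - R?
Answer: √922349306989/583 ≈ 1647.3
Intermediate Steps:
C(U, d) = -U*(U + d)/4 (C(U, d) = -(U + U)*(d + U)/8 = -2*U*(U + d)/8 = -U*(U + d)/4)
w(K) = -12 + 3/(-10 + K) (w(K) = -12 + 3/(K - ¼*(-5)*(-5 + (3 - 1*6))) = -12 + 3/(K - ¼*(-5)*(-5 + (3 - 6))) = -12 + 3/(K - ¼*(-5)*(-5 - 3)) = -12 + 3/(K - ¼*(-5)*(-8)) = -12 + 3/(K - 10) = -12 + 3/(-10 + K))
F(W) = 9*(41 - 4*W)/(-10 + W) (F(W) = 3*(3*(41 - 4*W)/(-10 + W)) = 9*(41 - 4*W)/(-10 + W))
√(F(593) + 2713714) = √(9*(41 - 4*593)/(-10 + 593) + 2713714) = √(9*(41 - 2372)/583 + 2713714) = √(9*(1/583)*(-2331) + 2713714) = √(-20979/583 + 2713714) = √(1582074283/583) = √922349306989/583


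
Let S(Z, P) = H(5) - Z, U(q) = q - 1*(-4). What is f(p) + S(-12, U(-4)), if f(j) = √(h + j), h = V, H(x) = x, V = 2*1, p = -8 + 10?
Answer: 19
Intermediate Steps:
p = 2
V = 2
h = 2
U(q) = 4 + q (U(q) = q + 4 = 4 + q)
f(j) = √(2 + j)
S(Z, P) = 5 - Z
f(p) + S(-12, U(-4)) = √(2 + 2) + (5 - 1*(-12)) = √4 + (5 + 12) = 2 + 17 = 19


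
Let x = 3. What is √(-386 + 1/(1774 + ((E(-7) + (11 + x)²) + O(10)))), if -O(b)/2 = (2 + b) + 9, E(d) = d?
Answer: I*√1424431105/1921 ≈ 19.647*I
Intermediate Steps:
O(b) = -22 - 2*b (O(b) = -2*((2 + b) + 9) = -2*(11 + b) = -22 - 2*b)
√(-386 + 1/(1774 + ((E(-7) + (11 + x)²) + O(10)))) = √(-386 + 1/(1774 + ((-7 + (11 + 3)²) + (-22 - 2*10)))) = √(-386 + 1/(1774 + ((-7 + 14²) + (-22 - 20)))) = √(-386 + 1/(1774 + ((-7 + 196) - 42))) = √(-386 + 1/(1774 + (189 - 42))) = √(-386 + 1/(1774 + 147)) = √(-386 + 1/1921) = √(-741505/1921) = I*√1424431105/1921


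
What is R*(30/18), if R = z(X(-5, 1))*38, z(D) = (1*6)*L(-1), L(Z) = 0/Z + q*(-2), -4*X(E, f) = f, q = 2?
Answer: -1520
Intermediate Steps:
X(E, f) = -f/4
L(Z) = -4 (L(Z) = 0/Z + 2*(-2) = 0 - 4 = -4)
z(D) = -24 (z(D) = (1*6)*(-4) = 6*(-4) = -24)
R = -912 (R = -24*38 = -912)
R*(30/18) = -27360/18 = -912*5/3 = -1520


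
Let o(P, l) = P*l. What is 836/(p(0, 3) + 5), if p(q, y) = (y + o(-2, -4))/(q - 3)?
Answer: 627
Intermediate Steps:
p(q, y) = (8 + y)/(-3 + q) (p(q, y) = (y - 2*(-4))/(q - 3) = (y + 8)/(-3 + q) = (8 + y)/(-3 + q))
836/(p(0, 3) + 5) = 836/((8 + 3)/(-3 + 0) + 5) = 836/(11/(-3) + 5) = 836/(-⅓*11 + 5) = 836/(-11/3 + 5) = 836/(4/3) = (¾)*836 = 627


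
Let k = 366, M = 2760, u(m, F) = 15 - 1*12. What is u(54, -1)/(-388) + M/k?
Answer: 178297/23668 ≈ 7.5332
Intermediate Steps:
u(m, F) = 3 (u(m, F) = 15 - 12 = 3)
u(54, -1)/(-388) + M/k = 3/(-388) + 2760/366 = 3*(-1/388) + 2760*(1/366) = -3/388 + 460/61 = 178297/23668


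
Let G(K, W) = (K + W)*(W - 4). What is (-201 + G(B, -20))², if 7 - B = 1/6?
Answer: 13225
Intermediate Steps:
B = 41/6 (B = 7 - 1/6 = 7 - 1*⅙ = 7 - ⅙ = 41/6 ≈ 6.8333)
G(K, W) = (-4 + W)*(K + W) (G(K, W) = (K + W)*(-4 + W) = (-4 + W)*(K + W))
(-201 + G(B, -20))² = (-201 + ((-20)² - 4*41/6 - 4*(-20) + (41/6)*(-20)))² = (-201 + (400 - 82/3 + 80 - 410/3))² = (-201 + 316)² = 115² = 13225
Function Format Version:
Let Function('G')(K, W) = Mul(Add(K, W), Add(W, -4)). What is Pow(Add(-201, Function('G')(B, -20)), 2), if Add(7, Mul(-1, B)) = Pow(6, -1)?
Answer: 13225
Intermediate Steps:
B = Rational(41, 6) (B = Add(7, Mul(-1, Pow(6, -1))) = Add(7, Mul(-1, Rational(1, 6))) = Add(7, Rational(-1, 6)) = Rational(41, 6) ≈ 6.8333)
Function('G')(K, W) = Mul(Add(-4, W), Add(K, W)) (Function('G')(K, W) = Mul(Add(K, W), Add(-4, W)) = Mul(Add(-4, W), Add(K, W)))
Pow(Add(-201, Function('G')(B, -20)), 2) = Pow(Add(-201, Add(Pow(-20, 2), Mul(-4, Rational(41, 6)), Mul(-4, -20), Mul(Rational(41, 6), -20))), 2) = Pow(Add(-201, Add(400, Rational(-82, 3), 80, Rational(-410, 3))), 2) = Pow(Add(-201, 316), 2) = Pow(115, 2) = 13225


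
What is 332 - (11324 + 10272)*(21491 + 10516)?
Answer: -691222840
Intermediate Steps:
332 - (11324 + 10272)*(21491 + 10516) = 332 - 21596*32007 = 332 - 1*691223172 = 332 - 691223172 = -691222840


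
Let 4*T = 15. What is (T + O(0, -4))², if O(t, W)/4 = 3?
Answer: 3969/16 ≈ 248.06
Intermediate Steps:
T = 15/4 (T = (¼)*15 = 15/4 ≈ 3.7500)
O(t, W) = 12 (O(t, W) = 4*3 = 12)
(T + O(0, -4))² = (15/4 + 12)² = (63/4)² = 3969/16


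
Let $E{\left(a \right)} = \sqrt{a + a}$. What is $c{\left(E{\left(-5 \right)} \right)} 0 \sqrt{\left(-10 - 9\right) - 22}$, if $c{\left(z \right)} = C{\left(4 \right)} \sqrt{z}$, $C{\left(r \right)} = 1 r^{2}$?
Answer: $0$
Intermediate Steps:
$C{\left(r \right)} = r^{2}$
$E{\left(a \right)} = \sqrt{2} \sqrt{a}$ ($E{\left(a \right)} = \sqrt{2 a} = \sqrt{2} \sqrt{a}$)
$c{\left(z \right)} = 16 \sqrt{z}$ ($c{\left(z \right)} = 4^{2} \sqrt{z} = 16 \sqrt{z}$)
$c{\left(E{\left(-5 \right)} \right)} 0 \sqrt{\left(-10 - 9\right) - 22} = 16 \sqrt{\sqrt{2} \sqrt{-5}} \cdot 0 \sqrt{\left(-10 - 9\right) - 22} = 16 \sqrt{\sqrt{2} i \sqrt{5}} \cdot 0 \sqrt{-19 - 22} = 16 \sqrt{i \sqrt{10}} \cdot 0 \sqrt{-41} = 16 \sqrt[4]{10} \sqrt{i} 0 i \sqrt{41} = 0 i \sqrt{41} = 0$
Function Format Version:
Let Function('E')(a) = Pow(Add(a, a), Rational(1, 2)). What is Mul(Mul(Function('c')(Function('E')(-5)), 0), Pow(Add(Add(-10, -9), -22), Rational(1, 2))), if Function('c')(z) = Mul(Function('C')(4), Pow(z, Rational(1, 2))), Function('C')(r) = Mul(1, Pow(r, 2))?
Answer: 0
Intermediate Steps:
Function('C')(r) = Pow(r, 2)
Function('E')(a) = Mul(Pow(2, Rational(1, 2)), Pow(a, Rational(1, 2))) (Function('E')(a) = Pow(Mul(2, a), Rational(1, 2)) = Mul(Pow(2, Rational(1, 2)), Pow(a, Rational(1, 2))))
Function('c')(z) = Mul(16, Pow(z, Rational(1, 2))) (Function('c')(z) = Mul(Pow(4, 2), Pow(z, Rational(1, 2))) = Mul(16, Pow(z, Rational(1, 2))))
Mul(Mul(Function('c')(Function('E')(-5)), 0), Pow(Add(Add(-10, -9), -22), Rational(1, 2))) = Mul(Mul(Mul(16, Pow(Mul(Pow(2, Rational(1, 2)), Pow(-5, Rational(1, 2))), Rational(1, 2))), 0), Pow(Add(Add(-10, -9), -22), Rational(1, 2))) = Mul(Mul(Mul(16, Pow(Mul(Pow(2, Rational(1, 2)), Mul(I, Pow(5, Rational(1, 2)))), Rational(1, 2))), 0), Pow(Add(-19, -22), Rational(1, 2))) = Mul(Mul(Mul(16, Pow(Mul(I, Pow(10, Rational(1, 2))), Rational(1, 2))), 0), Pow(-41, Rational(1, 2))) = Mul(Mul(Mul(16, Mul(Pow(10, Rational(1, 4)), Pow(I, Rational(1, 2)))), 0), Mul(I, Pow(41, Rational(1, 2)))) = Mul(Mul(Mul(16, Pow(10, Rational(1, 4)), Pow(I, Rational(1, 2))), 0), Mul(I, Pow(41, Rational(1, 2)))) = Mul(0, Mul(I, Pow(41, Rational(1, 2)))) = 0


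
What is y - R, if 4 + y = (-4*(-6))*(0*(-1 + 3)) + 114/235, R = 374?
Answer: -88716/235 ≈ -377.51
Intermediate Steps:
y = -826/235 (y = -4 + ((-4*(-6))*(0*(-1 + 3)) + 114/235) = -4 + (24*(0*2) + 114*(1/235)) = -4 + (24*0 + 114/235) = -4 + (0 + 114/235) = -4 + 114/235 = -826/235 ≈ -3.5149)
y - R = -826/235 - 1*374 = -826/235 - 374 = -88716/235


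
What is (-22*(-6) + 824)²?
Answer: 913936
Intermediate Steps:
(-22*(-6) + 824)² = (132 + 824)² = 956² = 913936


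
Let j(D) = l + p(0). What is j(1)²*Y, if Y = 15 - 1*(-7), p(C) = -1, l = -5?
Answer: 792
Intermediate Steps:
j(D) = -6 (j(D) = -5 - 1 = -6)
Y = 22 (Y = 15 + 7 = 22)
j(1)²*Y = (-6)²*22 = 36*22 = 792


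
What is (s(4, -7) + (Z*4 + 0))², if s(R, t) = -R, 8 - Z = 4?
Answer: 144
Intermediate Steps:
Z = 4 (Z = 8 - 1*4 = 8 - 4 = 4)
(s(4, -7) + (Z*4 + 0))² = (-1*4 + (4*4 + 0))² = (-4 + (16 + 0))² = (-4 + 16)² = 12² = 144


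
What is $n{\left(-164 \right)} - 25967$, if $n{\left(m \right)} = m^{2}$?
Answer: $929$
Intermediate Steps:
$n{\left(-164 \right)} - 25967 = \left(-164\right)^{2} - 25967 = 26896 - 25967 = 929$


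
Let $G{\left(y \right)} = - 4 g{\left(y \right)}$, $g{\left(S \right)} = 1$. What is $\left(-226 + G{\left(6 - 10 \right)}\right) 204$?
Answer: $-46920$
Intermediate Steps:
$G{\left(y \right)} = -4$ ($G{\left(y \right)} = \left(-4\right) 1 = -4$)
$\left(-226 + G{\left(6 - 10 \right)}\right) 204 = \left(-226 - 4\right) 204 = \left(-230\right) 204 = -46920$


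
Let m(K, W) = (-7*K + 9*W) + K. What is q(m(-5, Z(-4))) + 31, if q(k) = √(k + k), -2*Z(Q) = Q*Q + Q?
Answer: 31 + 4*I*√3 ≈ 31.0 + 6.9282*I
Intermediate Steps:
Z(Q) = -Q/2 - Q²/2 (Z(Q) = -(Q*Q + Q)/2 = -(Q² + Q)/2 = -(Q + Q²)/2 = -Q/2 - Q²/2)
m(K, W) = -6*K + 9*W
q(k) = √2*√k (q(k) = √(2*k) = √2*√k)
q(m(-5, Z(-4))) + 31 = √2*√(-6*(-5) + 9*(-½*(-4)*(1 - 4))) + 31 = √2*√(30 + 9*(-½*(-4)*(-3))) + 31 = √2*√(30 + 9*(-6)) + 31 = √2*√(30 - 54) + 31 = √2*√(-24) + 31 = √2*(2*I*√6) + 31 = 4*I*√3 + 31 = 31 + 4*I*√3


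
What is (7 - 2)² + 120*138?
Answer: 16585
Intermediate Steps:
(7 - 2)² + 120*138 = 5² + 16560 = 25 + 16560 = 16585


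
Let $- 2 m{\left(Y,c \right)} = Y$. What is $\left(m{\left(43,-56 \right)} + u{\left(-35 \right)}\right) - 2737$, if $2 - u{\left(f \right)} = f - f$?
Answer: $- \frac{5513}{2} \approx -2756.5$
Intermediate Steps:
$m{\left(Y,c \right)} = - \frac{Y}{2}$
$u{\left(f \right)} = 2$ ($u{\left(f \right)} = 2 - \left(f - f\right) = 2 - 0 = 2 + 0 = 2$)
$\left(m{\left(43,-56 \right)} + u{\left(-35 \right)}\right) - 2737 = \left(\left(- \frac{1}{2}\right) 43 + 2\right) - 2737 = \left(- \frac{43}{2} + 2\right) - 2737 = - \frac{39}{2} - 2737 = - \frac{5513}{2}$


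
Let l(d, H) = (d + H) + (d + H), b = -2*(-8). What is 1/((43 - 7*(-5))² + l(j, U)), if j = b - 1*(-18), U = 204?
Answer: 1/6560 ≈ 0.00015244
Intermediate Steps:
b = 16
j = 34 (j = 16 - 1*(-18) = 16 + 18 = 34)
l(d, H) = 2*H + 2*d (l(d, H) = (H + d) + (H + d) = 2*H + 2*d)
1/((43 - 7*(-5))² + l(j, U)) = 1/((43 - 7*(-5))² + (2*204 + 2*34)) = 1/((43 + 35)² + (408 + 68)) = 1/(78² + 476) = 1/(6084 + 476) = 1/6560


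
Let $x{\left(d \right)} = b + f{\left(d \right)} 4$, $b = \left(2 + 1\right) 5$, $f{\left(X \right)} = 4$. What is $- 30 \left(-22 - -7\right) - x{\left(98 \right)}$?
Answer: $419$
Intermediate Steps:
$b = 15$ ($b = 3 \cdot 5 = 15$)
$x{\left(d \right)} = 31$ ($x{\left(d \right)} = 15 + 4 \cdot 4 = 15 + 16 = 31$)
$- 30 \left(-22 - -7\right) - x{\left(98 \right)} = - 30 \left(-22 - -7\right) - 31 = - 30 \left(-22 + 7\right) - 31 = \left(-30\right) \left(-15\right) - 31 = 450 - 31 = 419$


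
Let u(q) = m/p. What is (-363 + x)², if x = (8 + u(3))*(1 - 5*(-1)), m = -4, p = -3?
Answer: 94249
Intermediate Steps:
u(q) = 4/3 (u(q) = -4/(-3) = -4*(-⅓) = 4/3)
x = 56 (x = (8 + 4/3)*(1 - 5*(-1)) = 28*(1 + 5)/3 = (28/3)*6 = 56)
(-363 + x)² = (-363 + 56)² = (-307)² = 94249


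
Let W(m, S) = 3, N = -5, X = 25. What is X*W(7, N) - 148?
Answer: -73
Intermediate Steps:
X*W(7, N) - 148 = 25*3 - 148 = 75 - 148 = -73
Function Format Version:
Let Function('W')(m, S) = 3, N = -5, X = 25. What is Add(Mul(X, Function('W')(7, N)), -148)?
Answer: -73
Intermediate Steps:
Add(Mul(X, Function('W')(7, N)), -148) = Add(Mul(25, 3), -148) = Add(75, -148) = -73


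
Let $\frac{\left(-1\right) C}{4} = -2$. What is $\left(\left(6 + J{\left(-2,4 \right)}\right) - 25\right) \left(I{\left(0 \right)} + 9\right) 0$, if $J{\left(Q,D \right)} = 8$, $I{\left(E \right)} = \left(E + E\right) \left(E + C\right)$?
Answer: $0$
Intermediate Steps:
$C = 8$ ($C = \left(-4\right) \left(-2\right) = 8$)
$I{\left(E \right)} = 2 E \left(8 + E\right)$ ($I{\left(E \right)} = \left(E + E\right) \left(E + 8\right) = 2 E \left(8 + E\right)$)
$\left(\left(6 + J{\left(-2,4 \right)}\right) - 25\right) \left(I{\left(0 \right)} + 9\right) 0 = \left(\left(6 + 8\right) - 25\right) \left(2 \cdot 0 \left(8 + 0\right) + 9\right) 0 = \left(14 - 25\right) \left(2 \cdot 0 \cdot 8 + 9\right) 0 = - 11 \left(0 + 9\right) 0 = - 11 \cdot 9 \cdot 0 = \left(-11\right) 0 = 0$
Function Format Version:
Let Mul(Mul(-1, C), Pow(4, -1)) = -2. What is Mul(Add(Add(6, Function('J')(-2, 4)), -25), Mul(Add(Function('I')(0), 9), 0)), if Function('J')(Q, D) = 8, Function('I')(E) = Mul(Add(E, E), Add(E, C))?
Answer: 0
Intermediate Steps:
C = 8 (C = Mul(-4, -2) = 8)
Function('I')(E) = Mul(2, E, Add(8, E)) (Function('I')(E) = Mul(Add(E, E), Add(E, 8)) = Mul(Mul(2, E), Add(8, E)) = Mul(2, E, Add(8, E)))
Mul(Add(Add(6, Function('J')(-2, 4)), -25), Mul(Add(Function('I')(0), 9), 0)) = Mul(Add(Add(6, 8), -25), Mul(Add(Mul(2, 0, Add(8, 0)), 9), 0)) = Mul(Add(14, -25), Mul(Add(Mul(2, 0, 8), 9), 0)) = Mul(-11, Mul(Add(0, 9), 0)) = Mul(-11, Mul(9, 0)) = Mul(-11, 0) = 0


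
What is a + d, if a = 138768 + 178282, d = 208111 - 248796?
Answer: 276365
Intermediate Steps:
d = -40685
a = 317050
a + d = 317050 - 40685 = 276365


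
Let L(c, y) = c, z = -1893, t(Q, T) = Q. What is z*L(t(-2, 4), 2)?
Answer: 3786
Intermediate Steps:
z*L(t(-2, 4), 2) = -1893*(-2) = 3786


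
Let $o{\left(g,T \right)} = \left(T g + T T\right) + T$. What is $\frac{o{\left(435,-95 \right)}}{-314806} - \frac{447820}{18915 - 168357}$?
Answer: $\frac{72908798255}{23522619126} \approx 3.0995$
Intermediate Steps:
$o{\left(g,T \right)} = T + T^{2} + T g$ ($o{\left(g,T \right)} = \left(T g + T^{2}\right) + T = \left(T^{2} + T g\right) + T = T + T^{2} + T g$)
$\frac{o{\left(435,-95 \right)}}{-314806} - \frac{447820}{18915 - 168357} = \frac{\left(-95\right) \left(1 - 95 + 435\right)}{-314806} - \frac{447820}{18915 - 168357} = \left(-95\right) 341 \left(- \frac{1}{314806}\right) - \frac{447820}{-149442} = \left(-32395\right) \left(- \frac{1}{314806}\right) - - \frac{223910}{74721} = \frac{32395}{314806} + \frac{223910}{74721} = \frac{72908798255}{23522619126}$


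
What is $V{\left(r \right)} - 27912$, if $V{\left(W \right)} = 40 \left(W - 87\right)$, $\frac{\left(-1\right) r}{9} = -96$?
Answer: $3168$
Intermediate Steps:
$r = 864$ ($r = \left(-9\right) \left(-96\right) = 864$)
$V{\left(W \right)} = -3480 + 40 W$ ($V{\left(W \right)} = 40 \left(-87 + W\right) = -3480 + 40 W$)
$V{\left(r \right)} - 27912 = \left(-3480 + 40 \cdot 864\right) - 27912 = \left(-3480 + 34560\right) - 27912 = 31080 - 27912 = 3168$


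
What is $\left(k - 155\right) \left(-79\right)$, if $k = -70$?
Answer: $17775$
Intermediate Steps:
$\left(k - 155\right) \left(-79\right) = \left(-70 - 155\right) \left(-79\right) = \left(-225\right) \left(-79\right) = 17775$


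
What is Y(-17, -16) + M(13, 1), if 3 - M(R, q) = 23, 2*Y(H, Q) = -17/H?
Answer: -39/2 ≈ -19.500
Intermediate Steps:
Y(H, Q) = -17/(2*H) (Y(H, Q) = (-17/H)/2 = -17/(2*H))
M(R, q) = -20 (M(R, q) = 3 - 1*23 = 3 - 23 = -20)
Y(-17, -16) + M(13, 1) = -17/2/(-17) - 20 = -17/2*(-1/17) - 20 = ½ - 20 = -39/2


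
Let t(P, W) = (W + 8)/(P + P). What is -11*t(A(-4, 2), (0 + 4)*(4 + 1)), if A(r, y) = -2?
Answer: 77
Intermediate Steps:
t(P, W) = (8 + W)/(2*P) (t(P, W) = (8 + W)/((2*P)) = (8 + W)*(1/(2*P)) = (8 + W)/(2*P))
-11*t(A(-4, 2), (0 + 4)*(4 + 1)) = -11*(8 + (0 + 4)*(4 + 1))/(2*(-2)) = -11*(-1)*(8 + 4*5)/(2*2) = -11*(-1)*(8 + 20)/(2*2) = -11*(-1)*28/(2*2) = -11*(-7) = 77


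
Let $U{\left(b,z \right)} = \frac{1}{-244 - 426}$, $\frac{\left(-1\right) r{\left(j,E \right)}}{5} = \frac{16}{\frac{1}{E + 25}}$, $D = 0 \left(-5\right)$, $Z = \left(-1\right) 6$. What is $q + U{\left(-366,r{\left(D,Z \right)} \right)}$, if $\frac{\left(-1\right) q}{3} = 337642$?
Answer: $- \frac{678660421}{670} \approx -1.0129 \cdot 10^{6}$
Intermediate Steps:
$Z = -6$
$q = -1012926$ ($q = \left(-3\right) 337642 = -1012926$)
$D = 0$
$r{\left(j,E \right)} = -2000 - 80 E$ ($r{\left(j,E \right)} = - 5 \frac{16}{\frac{1}{E + 25}} = - 5 \frac{16}{\frac{1}{25 + E}} = - 5 \cdot 16 \left(25 + E\right) = - 5 \left(400 + 16 E\right) = -2000 - 80 E$)
$U{\left(b,z \right)} = - \frac{1}{670}$ ($U{\left(b,z \right)} = \frac{1}{-670} = - \frac{1}{670}$)
$q + U{\left(-366,r{\left(D,Z \right)} \right)} = -1012926 - \frac{1}{670} = - \frac{678660421}{670}$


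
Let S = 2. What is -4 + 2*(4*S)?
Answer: 12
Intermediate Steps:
-4 + 2*(4*S) = -4 + 2*(4*2) = -4 + 2*8 = -4 + 16 = 12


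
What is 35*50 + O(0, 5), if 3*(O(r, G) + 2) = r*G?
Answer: 1748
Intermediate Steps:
O(r, G) = -2 + G*r/3 (O(r, G) = -2 + (r*G)/3 = -2 + (G*r)/3 = -2 + G*r/3)
35*50 + O(0, 5) = 35*50 + (-2 + (1/3)*5*0) = 1750 + (-2 + 0) = 1750 - 2 = 1748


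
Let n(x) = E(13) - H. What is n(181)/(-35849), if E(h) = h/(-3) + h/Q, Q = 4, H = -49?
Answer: -575/430188 ≈ -0.0013366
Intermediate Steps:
E(h) = -h/12 (E(h) = h/(-3) + h/4 = h*(-⅓) + h*(¼) = -h/3 + h/4 = -h/12)
n(x) = 575/12 (n(x) = -1/12*13 - 1*(-49) = -13/12 + 49 = 575/12)
n(181)/(-35849) = (575/12)/(-35849) = (575/12)*(-1/35849) = -575/430188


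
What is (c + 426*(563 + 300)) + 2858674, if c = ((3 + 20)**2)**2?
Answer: 3506153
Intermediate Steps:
c = 279841 (c = (23**2)**2 = 529**2 = 279841)
(c + 426*(563 + 300)) + 2858674 = (279841 + 426*(563 + 300)) + 2858674 = (279841 + 426*863) + 2858674 = (279841 + 367638) + 2858674 = 647479 + 2858674 = 3506153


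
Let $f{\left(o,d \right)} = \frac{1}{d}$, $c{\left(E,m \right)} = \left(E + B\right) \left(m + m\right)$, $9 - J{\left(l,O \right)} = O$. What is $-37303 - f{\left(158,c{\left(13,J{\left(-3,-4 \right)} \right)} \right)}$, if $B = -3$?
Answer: $- \frac{9698781}{260} \approx -37303.0$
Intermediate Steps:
$J{\left(l,O \right)} = 9 - O$
$c{\left(E,m \right)} = 2 m \left(-3 + E\right)$ ($c{\left(E,m \right)} = \left(E - 3\right) \left(m + m\right) = \left(-3 + E\right) 2 m = 2 m \left(-3 + E\right)$)
$-37303 - f{\left(158,c{\left(13,J{\left(-3,-4 \right)} \right)} \right)} = -37303 - \frac{1}{2 \left(9 - -4\right) \left(-3 + 13\right)} = -37303 - \frac{1}{2 \left(9 + 4\right) 10} = -37303 - \frac{1}{2 \cdot 13 \cdot 10} = -37303 - \frac{1}{260} = - \frac{9698781}{260}$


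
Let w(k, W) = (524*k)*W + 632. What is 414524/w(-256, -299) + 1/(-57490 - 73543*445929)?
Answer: 2018435307430715/195305484274241418 ≈ 0.010335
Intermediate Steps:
w(k, W) = 632 + 524*W*k (w(k, W) = 524*W*k + 632 = 632 + 524*W*k)
414524/w(-256, -299) + 1/(-57490 - 73543*445929) = 414524/(632 + 524*(-299)*(-256)) + 1/(-57490 - 73543*445929) = 414524/(632 + 40109056) + (1/445929)/(-131033) = 414524/40109688 - 1/131033*1/445929 = 414524*(1/40109688) - 1/58431414657 = 103631/10027422 - 1/58431414657 = 2018435307430715/195305484274241418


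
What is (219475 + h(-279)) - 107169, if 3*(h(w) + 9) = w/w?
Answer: 336892/3 ≈ 1.1230e+5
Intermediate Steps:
h(w) = -26/3 (h(w) = -9 + (w/w)/3 = -9 + (⅓)*1 = -9 + ⅓ = -26/3)
(219475 + h(-279)) - 107169 = (219475 - 26/3) - 107169 = 658399/3 - 107169 = 336892/3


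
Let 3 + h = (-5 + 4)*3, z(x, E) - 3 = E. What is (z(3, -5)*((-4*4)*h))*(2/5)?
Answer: -384/5 ≈ -76.800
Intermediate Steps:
z(x, E) = 3 + E
h = -6 (h = -3 + (-5 + 4)*3 = -3 - 1*3 = -3 - 3 = -6)
(z(3, -5)*((-4*4)*h))*(2/5) = ((3 - 5)*(-4*4*(-6)))*(2/5) = (-(-32)*(-6))*(2*(⅕)) = -2*96*(⅖) = -192*⅖ = -384/5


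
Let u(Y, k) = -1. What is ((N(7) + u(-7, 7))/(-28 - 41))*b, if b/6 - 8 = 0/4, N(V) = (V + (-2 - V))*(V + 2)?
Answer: 304/23 ≈ 13.217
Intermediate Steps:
N(V) = -4 - 2*V (N(V) = -2*(2 + V) = -4 - 2*V)
b = 48 (b = 48 + 6*(0/4) = 48 + 6*(0*(1/4)) = 48 + 6*0 = 48 + 0 = 48)
((N(7) + u(-7, 7))/(-28 - 41))*b = (((-4 - 2*7) - 1)/(-28 - 41))*48 = (((-4 - 14) - 1)/(-69))*48 = ((-18 - 1)*(-1/69))*48 = -19*(-1/69)*48 = (19/69)*48 = 304/23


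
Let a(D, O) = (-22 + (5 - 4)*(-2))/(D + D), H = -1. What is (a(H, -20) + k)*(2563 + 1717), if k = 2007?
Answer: 8641320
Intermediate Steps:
a(D, O) = -12/D (a(D, O) = (-22 + 1*(-2))/((2*D)) = (-22 - 2)*(1/(2*D)) = -12/D)
(a(H, -20) + k)*(2563 + 1717) = (-12/(-1) + 2007)*(2563 + 1717) = (-12*(-1) + 2007)*4280 = (12 + 2007)*4280 = 2019*4280 = 8641320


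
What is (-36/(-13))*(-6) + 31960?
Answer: 415264/13 ≈ 31943.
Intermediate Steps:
(-36/(-13))*(-6) + 31960 = -1/13*(-36)*(-6) + 31960 = (36/13)*(-6) + 31960 = -216/13 + 31960 = 415264/13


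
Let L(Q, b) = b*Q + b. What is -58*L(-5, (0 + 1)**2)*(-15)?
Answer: -3480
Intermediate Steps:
L(Q, b) = b + Q*b (L(Q, b) = Q*b + b = b + Q*b)
-58*L(-5, (0 + 1)**2)*(-15) = -58*((0 + 1)**2*(1 - 5))*(-15) = -58*(1**2*(-4))*(-15) = -58*(1*(-4))*(-15) = -58*(-4)*(-15) = -(-232)*(-15) = -1*3480 = -3480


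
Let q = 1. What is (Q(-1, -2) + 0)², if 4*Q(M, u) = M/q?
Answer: 1/16 ≈ 0.062500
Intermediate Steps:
Q(M, u) = M/4 (Q(M, u) = (M/1)/4 = (M*1)/4 = M/4)
(Q(-1, -2) + 0)² = ((¼)*(-1) + 0)² = (-¼ + 0)² = (-¼)² = 1/16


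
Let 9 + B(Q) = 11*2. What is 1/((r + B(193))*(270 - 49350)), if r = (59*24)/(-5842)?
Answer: -2921/1828966200 ≈ -1.5971e-6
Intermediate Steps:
B(Q) = 13 (B(Q) = -9 + 11*2 = -9 + 22 = 13)
r = -708/2921 (r = 1416*(-1/5842) = -708/2921 ≈ -0.24238)
1/((r + B(193))*(270 - 49350)) = 1/((-708/2921 + 13)*(270 - 49350)) = 1/((37265/2921)*(-49080)) = 1/(-1828966200/2921) = -2921/1828966200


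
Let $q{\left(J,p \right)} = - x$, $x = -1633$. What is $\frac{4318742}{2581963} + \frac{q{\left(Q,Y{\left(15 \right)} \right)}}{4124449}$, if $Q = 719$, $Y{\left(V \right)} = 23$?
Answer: $\frac{17816647468737}{10649174713387} \approx 1.6731$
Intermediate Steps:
$q{\left(J,p \right)} = 1633$ ($q{\left(J,p \right)} = \left(-1\right) \left(-1633\right) = 1633$)
$\frac{4318742}{2581963} + \frac{q{\left(Q,Y{\left(15 \right)} \right)}}{4124449} = \frac{4318742}{2581963} + \frac{1633}{4124449} = \frac{17816647468737}{10649174713387}$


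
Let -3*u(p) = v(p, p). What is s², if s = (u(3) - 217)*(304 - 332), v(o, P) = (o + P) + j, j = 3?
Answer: 37945600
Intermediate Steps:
v(o, P) = 3 + P + o (v(o, P) = (o + P) + 3 = (P + o) + 3 = 3 + P + o)
u(p) = -1 - 2*p/3 (u(p) = -(3 + p + p)/3 = -(3 + 2*p)/3 = -1 - 2*p/3)
s = 6160 (s = ((-1 - ⅔*3) - 217)*(304 - 332) = ((-1 - 2) - 217)*(-28) = (-3 - 217)*(-28) = -220*(-28) = 6160)
s² = 6160² = 37945600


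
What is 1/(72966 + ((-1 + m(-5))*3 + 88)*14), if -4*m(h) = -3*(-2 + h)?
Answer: 2/147871 ≈ 1.3525e-5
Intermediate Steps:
m(h) = -3/2 + 3*h/4 (m(h) = -(-3)*(-2 + h)/4 = -(6 - 3*h)/4 = -3/2 + 3*h/4)
1/(72966 + ((-1 + m(-5))*3 + 88)*14) = 1/(72966 + ((-1 + (-3/2 + (¾)*(-5)))*3 + 88)*14) = 1/(72966 + ((-1 + (-3/2 - 15/4))*3 + 88)*14) = 1/(72966 + ((-1 - 21/4)*3 + 88)*14) = 1/(72966 + (-25/4*3 + 88)*14) = 1/(72966 + (-75/4 + 88)*14) = 1/(72966 + (277/4)*14) = 1/(72966 + 1939/2) = 1/(147871/2) = 2/147871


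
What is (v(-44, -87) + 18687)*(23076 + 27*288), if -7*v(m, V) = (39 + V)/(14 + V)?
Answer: 294606025668/511 ≈ 5.7653e+8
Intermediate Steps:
v(m, V) = -(39 + V)/(7*(14 + V))
(v(-44, -87) + 18687)*(23076 + 27*288) = ((-39 - 1*(-87))/(7*(14 - 87)) + 18687)*(23076 + 27*288) = ((⅐)*(-39 + 87)/(-73) + 18687)*(23076 + 7776) = ((⅐)*(-1/73)*48 + 18687)*30852 = (-48/511 + 18687)*30852 = (9549009/511)*30852 = 294606025668/511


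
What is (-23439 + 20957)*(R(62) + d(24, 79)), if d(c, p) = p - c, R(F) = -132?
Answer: 191114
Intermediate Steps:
(-23439 + 20957)*(R(62) + d(24, 79)) = (-23439 + 20957)*(-132 + (79 - 1*24)) = -2482*(-132 + (79 - 24)) = -2482*(-132 + 55) = -2482*(-77) = 191114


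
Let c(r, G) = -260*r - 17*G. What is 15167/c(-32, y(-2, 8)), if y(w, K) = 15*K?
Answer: 15167/6280 ≈ 2.4151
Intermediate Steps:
15167/c(-32, y(-2, 8)) = 15167/(-260*(-32) - 255*8) = 15167/(8320 - 17*120) = 15167/(8320 - 2040) = 15167/6280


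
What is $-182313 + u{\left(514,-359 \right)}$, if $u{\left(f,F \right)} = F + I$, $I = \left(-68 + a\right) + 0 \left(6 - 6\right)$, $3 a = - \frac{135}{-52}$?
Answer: $- \frac{9502435}{52} \approx -1.8274 \cdot 10^{5}$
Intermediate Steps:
$a = \frac{45}{52}$ ($a = \frac{\left(-135\right) \frac{1}{-52}}{3} = \frac{\left(-135\right) \left(- \frac{1}{52}\right)}{3} = \frac{1}{3} \cdot \frac{135}{52} = \frac{45}{52} \approx 0.86539$)
$I = - \frac{3491}{52}$ ($I = \left(-68 + \frac{45}{52}\right) + 0 \left(6 - 6\right) = - \frac{3491}{52} + 0 \cdot 0 = - \frac{3491}{52} + 0 = - \frac{3491}{52} \approx -67.135$)
$u{\left(f,F \right)} = - \frac{3491}{52} + F$ ($u{\left(f,F \right)} = F - \frac{3491}{52} = - \frac{3491}{52} + F$)
$-182313 + u{\left(514,-359 \right)} = -182313 - \frac{22159}{52} = - \frac{9502435}{52}$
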